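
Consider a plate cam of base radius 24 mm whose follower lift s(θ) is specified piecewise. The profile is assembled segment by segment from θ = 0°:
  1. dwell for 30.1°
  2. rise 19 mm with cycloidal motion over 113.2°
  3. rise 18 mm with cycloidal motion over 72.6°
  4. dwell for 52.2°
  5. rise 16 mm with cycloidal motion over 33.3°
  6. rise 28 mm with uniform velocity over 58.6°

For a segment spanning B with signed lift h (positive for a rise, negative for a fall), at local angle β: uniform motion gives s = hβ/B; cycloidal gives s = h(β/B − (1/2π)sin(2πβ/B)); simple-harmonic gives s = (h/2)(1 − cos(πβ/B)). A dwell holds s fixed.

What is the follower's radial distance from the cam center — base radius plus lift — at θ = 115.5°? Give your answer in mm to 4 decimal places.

seg 1 [0°–30.1°] dwell: s stays 0.0000
seg 2 [30.1°–143.3°] cycloidal, h=19: θ=115.5° here. β=85.4, B=113.2. 19·(0.7544 − sin(2π·0.7544)/(2π)) = 17.3567 → s = 17.3567
radial distance = base radius + s = 24 + 17.3567 = 41.3567

41.3567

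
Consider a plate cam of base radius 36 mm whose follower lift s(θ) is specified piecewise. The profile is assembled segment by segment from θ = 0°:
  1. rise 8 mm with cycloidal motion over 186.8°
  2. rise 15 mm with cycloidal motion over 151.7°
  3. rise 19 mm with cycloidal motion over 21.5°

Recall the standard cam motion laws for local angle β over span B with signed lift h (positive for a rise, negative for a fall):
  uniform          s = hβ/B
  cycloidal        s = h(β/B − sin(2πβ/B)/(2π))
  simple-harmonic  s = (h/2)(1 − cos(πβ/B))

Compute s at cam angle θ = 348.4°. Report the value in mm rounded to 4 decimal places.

seg 1 [0°–186.8°] cycloidal, h=8: full span → s += 8 → s = 8.0000
seg 2 [186.8°–338.5°] cycloidal, h=15: full span → s += 15 → s = 23.0000
seg 3 [338.5°–360°] cycloidal, h=19: θ=348.4° here. β=9.9, B=21.5. 19·(0.4605 − sin(2π·0.4605)/(2π)) = 8.0054 → s = 31.0054

31.0054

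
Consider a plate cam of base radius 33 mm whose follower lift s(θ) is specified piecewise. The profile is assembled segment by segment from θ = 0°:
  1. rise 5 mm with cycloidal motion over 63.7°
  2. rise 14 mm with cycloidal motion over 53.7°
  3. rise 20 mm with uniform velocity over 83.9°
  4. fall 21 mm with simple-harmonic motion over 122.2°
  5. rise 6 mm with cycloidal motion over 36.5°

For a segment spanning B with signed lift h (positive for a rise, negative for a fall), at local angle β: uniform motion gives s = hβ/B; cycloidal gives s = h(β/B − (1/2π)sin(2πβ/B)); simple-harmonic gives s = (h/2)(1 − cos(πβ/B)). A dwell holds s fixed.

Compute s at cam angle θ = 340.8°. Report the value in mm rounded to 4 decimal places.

seg 1 [0°–63.7°] cycloidal, h=5: full span → s += 5 → s = 5.0000
seg 2 [63.7°–117.4°] cycloidal, h=14: full span → s += 14 → s = 19.0000
seg 3 [117.4°–201.3°] uniform, h=20: full span → s += 20 → s = 39.0000
seg 4 [201.3°–323.5°] simple-harmonic, h=-21: full span → s += -21 → s = 18.0000
seg 5 [323.5°–360°] cycloidal, h=6: θ=340.8° here. β=17.3, B=36.5. 6·(0.4740 − sin(2π·0.4740)/(2π)) = 2.6884 → s = 20.6884

20.6884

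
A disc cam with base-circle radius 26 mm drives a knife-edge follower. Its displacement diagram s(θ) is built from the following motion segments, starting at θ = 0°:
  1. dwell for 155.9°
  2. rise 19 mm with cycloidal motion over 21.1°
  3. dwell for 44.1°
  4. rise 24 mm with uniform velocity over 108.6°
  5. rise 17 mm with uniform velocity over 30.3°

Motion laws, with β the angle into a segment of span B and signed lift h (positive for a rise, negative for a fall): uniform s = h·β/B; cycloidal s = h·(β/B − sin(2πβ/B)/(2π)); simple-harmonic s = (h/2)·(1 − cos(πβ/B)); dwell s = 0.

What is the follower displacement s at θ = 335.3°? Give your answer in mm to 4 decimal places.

seg 1 [0°–155.9°] dwell: s stays 0.0000
seg 2 [155.9°–177°] cycloidal, h=19: full span → s += 19 → s = 19.0000
seg 3 [177°–221.1°] dwell: s stays 19.0000
seg 4 [221.1°–329.7°] uniform, h=24: full span → s += 24 → s = 43.0000
seg 5 [329.7°–360°] uniform, h=17: θ=335.3° here. β=5.6, B=30.3. 17·5.6/30.3 = 3.1419 → s = 46.1419

46.1419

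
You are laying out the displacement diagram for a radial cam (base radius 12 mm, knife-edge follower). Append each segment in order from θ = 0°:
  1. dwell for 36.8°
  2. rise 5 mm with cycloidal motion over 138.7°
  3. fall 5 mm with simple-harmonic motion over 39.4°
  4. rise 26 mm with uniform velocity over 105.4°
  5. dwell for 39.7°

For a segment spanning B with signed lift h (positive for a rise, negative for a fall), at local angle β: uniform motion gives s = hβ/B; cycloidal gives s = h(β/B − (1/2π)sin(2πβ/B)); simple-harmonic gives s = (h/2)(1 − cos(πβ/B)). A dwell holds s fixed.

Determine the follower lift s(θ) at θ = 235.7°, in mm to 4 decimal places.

seg 1 [0°–36.8°] dwell: s stays 0.0000
seg 2 [36.8°–175.5°] cycloidal, h=5: full span → s += 5 → s = 5.0000
seg 3 [175.5°–214.9°] simple-harmonic, h=-5: full span → s += -5 → s = 0.0000
seg 4 [214.9°–320.3°] uniform, h=26: θ=235.7° here. β=20.8, B=105.4. 26·20.8/105.4 = 5.1309 → s = 5.1309

5.1309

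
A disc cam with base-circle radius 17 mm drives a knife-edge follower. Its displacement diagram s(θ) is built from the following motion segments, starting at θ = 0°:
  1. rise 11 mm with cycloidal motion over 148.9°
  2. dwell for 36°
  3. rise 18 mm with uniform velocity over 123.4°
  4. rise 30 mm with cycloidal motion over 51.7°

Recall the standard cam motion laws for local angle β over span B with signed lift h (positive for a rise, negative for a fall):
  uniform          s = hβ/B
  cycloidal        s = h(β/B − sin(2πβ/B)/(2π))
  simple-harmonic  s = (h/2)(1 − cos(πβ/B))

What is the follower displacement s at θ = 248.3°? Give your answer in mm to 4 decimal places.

seg 1 [0°–148.9°] cycloidal, h=11: full span → s += 11 → s = 11.0000
seg 2 [148.9°–184.9°] dwell: s stays 11.0000
seg 3 [184.9°–308.3°] uniform, h=18: θ=248.3° here. β=63.4, B=123.4. 18·63.4/123.4 = 9.2480 → s = 20.2480

20.2480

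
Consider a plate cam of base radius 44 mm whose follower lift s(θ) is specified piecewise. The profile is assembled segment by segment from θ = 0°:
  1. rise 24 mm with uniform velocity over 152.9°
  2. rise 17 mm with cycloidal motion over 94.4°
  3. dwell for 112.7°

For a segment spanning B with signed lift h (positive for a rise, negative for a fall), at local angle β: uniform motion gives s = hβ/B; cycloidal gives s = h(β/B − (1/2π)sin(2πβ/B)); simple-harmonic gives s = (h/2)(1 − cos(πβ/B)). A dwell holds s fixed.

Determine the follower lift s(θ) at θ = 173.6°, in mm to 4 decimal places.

seg 1 [0°–152.9°] uniform, h=24: full span → s += 24 → s = 24.0000
seg 2 [152.9°–247.3°] cycloidal, h=17: θ=173.6° here. β=20.7, B=94.4. 17·(0.2193 − sin(2π·0.2193)/(2π)) = 1.0724 → s = 25.0724

25.0724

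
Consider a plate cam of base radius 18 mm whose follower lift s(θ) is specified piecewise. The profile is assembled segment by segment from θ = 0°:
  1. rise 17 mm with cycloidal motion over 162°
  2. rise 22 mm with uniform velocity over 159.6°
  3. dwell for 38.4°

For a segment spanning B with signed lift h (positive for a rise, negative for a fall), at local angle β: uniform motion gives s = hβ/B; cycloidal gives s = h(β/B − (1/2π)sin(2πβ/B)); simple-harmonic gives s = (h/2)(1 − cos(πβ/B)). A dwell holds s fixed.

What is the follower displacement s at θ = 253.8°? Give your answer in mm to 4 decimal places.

seg 1 [0°–162°] cycloidal, h=17: full span → s += 17 → s = 17.0000
seg 2 [162°–321.6°] uniform, h=22: θ=253.8° here. β=91.8, B=159.6. 22·91.8/159.6 = 12.6541 → s = 29.6541

29.6541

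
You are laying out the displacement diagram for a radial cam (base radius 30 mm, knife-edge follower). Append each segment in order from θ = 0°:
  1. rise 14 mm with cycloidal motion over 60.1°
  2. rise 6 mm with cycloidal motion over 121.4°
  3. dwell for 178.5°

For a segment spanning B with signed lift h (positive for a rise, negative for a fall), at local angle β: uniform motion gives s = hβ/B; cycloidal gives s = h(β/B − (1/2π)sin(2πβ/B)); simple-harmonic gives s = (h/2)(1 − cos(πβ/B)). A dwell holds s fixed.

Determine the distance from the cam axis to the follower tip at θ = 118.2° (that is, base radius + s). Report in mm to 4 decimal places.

seg 1 [0°–60.1°] cycloidal, h=14: full span → s += 14 → s = 14.0000
seg 2 [60.1°–181.5°] cycloidal, h=6: θ=118.2° here. β=58.1, B=121.4. 6·(0.4786 − sin(2π·0.4786)/(2π)) = 2.7434 → s = 16.7434
radial distance = base radius + s = 30 + 16.7434 = 46.7434

46.7434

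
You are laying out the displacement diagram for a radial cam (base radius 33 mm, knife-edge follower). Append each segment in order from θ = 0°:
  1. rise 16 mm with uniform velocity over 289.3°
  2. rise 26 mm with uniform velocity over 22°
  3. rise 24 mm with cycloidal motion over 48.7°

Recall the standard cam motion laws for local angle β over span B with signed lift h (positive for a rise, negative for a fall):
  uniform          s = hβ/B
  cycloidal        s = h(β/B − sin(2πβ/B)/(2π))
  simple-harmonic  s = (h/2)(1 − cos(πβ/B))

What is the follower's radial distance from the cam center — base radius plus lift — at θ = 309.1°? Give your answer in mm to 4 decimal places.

seg 1 [0°–289.3°] uniform, h=16: full span → s += 16 → s = 16.0000
seg 2 [289.3°–311.3°] uniform, h=26: θ=309.1° here. β=19.8, B=22. 26·19.8/22 = 23.4000 → s = 39.4000
radial distance = base radius + s = 33 + 39.4000 = 72.4000

72.4000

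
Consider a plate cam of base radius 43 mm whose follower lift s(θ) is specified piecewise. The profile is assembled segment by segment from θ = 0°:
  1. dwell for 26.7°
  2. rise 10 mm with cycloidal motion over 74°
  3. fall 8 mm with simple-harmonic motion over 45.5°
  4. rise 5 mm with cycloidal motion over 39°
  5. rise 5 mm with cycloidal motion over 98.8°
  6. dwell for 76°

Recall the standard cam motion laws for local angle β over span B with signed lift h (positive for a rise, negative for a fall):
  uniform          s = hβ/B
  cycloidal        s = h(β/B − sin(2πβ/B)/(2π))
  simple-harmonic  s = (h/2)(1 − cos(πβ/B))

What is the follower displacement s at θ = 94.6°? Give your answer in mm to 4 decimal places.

seg 1 [0°–26.7°] dwell: s stays 0.0000
seg 2 [26.7°–100.7°] cycloidal, h=10: θ=94.6° here. β=67.9, B=74. 10·(0.9176 − sin(2π·0.9176)/(2π)) = 9.9636 → s = 9.9636

9.9636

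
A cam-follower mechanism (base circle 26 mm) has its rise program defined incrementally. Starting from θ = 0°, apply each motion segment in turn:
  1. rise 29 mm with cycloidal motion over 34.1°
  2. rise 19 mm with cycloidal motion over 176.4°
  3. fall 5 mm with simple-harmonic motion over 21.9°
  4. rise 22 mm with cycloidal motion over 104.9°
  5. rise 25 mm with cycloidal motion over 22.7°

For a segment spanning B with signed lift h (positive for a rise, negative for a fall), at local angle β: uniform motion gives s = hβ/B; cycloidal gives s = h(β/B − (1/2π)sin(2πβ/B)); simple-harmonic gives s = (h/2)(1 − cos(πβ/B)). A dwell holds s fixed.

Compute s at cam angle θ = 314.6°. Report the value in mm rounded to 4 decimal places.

seg 1 [0°–34.1°] cycloidal, h=29: full span → s += 29 → s = 29.0000
seg 2 [34.1°–210.5°] cycloidal, h=19: full span → s += 19 → s = 48.0000
seg 3 [210.5°–232.4°] simple-harmonic, h=-5: full span → s += -5 → s = 43.0000
seg 4 [232.4°–337.3°] cycloidal, h=22: θ=314.6° here. β=82.2, B=104.9. 22·(0.7836 − sin(2π·0.7836)/(2π)) = 20.6629 → s = 63.6629

63.6629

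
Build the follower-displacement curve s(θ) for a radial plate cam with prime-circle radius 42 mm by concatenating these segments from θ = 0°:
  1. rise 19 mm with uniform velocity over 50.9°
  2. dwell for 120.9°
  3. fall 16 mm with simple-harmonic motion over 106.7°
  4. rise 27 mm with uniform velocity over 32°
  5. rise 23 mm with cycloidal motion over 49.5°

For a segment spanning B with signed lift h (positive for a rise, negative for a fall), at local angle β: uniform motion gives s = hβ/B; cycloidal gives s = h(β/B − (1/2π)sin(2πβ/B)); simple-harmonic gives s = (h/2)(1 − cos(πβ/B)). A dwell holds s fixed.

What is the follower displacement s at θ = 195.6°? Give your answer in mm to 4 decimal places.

seg 1 [0°–50.9°] uniform, h=19: full span → s += 19 → s = 19.0000
seg 2 [50.9°–171.8°] dwell: s stays 19.0000
seg 3 [171.8°–278.5°] simple-harmonic, h=-16: θ=195.6° here. β=23.8, B=106.7. -16/2·(1 − cos(π·0.2231)) = -1.8851 → s = 17.1149

17.1149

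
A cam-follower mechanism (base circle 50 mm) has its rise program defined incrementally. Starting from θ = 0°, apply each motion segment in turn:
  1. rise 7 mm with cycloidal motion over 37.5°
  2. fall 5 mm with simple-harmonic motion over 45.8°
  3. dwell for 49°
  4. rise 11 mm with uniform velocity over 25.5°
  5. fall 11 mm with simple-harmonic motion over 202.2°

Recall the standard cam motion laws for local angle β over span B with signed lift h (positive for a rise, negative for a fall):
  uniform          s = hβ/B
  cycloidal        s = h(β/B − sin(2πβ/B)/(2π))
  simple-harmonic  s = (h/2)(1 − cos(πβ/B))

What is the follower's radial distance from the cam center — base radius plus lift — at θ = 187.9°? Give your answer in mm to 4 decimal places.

seg 1 [0°–37.5°] cycloidal, h=7: full span → s += 7 → s = 7.0000
seg 2 [37.5°–83.3°] simple-harmonic, h=-5: full span → s += -5 → s = 2.0000
seg 3 [83.3°–132.3°] dwell: s stays 2.0000
seg 4 [132.3°–157.8°] uniform, h=11: full span → s += 11 → s = 13.0000
seg 5 [157.8°–360°] simple-harmonic, h=-11: θ=187.9° here. β=30.1, B=202.2. -11/2·(1 − cos(π·0.1489)) = -0.5906 → s = 12.4094
radial distance = base radius + s = 50 + 12.4094 = 62.4094

62.4094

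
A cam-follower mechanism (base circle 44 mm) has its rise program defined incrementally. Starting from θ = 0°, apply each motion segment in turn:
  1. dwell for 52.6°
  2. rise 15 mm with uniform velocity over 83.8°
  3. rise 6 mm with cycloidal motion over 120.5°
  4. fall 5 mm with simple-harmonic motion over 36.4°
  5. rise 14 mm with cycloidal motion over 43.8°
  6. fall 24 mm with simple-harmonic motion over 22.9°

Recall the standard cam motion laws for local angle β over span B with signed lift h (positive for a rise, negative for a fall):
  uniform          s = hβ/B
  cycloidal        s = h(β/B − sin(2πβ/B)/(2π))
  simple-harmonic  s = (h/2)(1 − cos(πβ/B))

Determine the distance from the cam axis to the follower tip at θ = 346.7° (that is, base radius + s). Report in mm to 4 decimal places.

seg 1 [0°–52.6°] dwell: s stays 0.0000
seg 2 [52.6°–136.4°] uniform, h=15: full span → s += 15 → s = 15.0000
seg 3 [136.4°–256.9°] cycloidal, h=6: full span → s += 6 → s = 21.0000
seg 4 [256.9°–293.3°] simple-harmonic, h=-5: full span → s += -5 → s = 16.0000
seg 5 [293.3°–337.1°] cycloidal, h=14: full span → s += 14 → s = 30.0000
seg 6 [337.1°–360°] simple-harmonic, h=-24: θ=346.7° here. β=9.6, B=22.9. -24/2·(1 − cos(π·0.4192)) = -8.9870 → s = 21.0130
radial distance = base radius + s = 44 + 21.0130 = 65.0130

65.0130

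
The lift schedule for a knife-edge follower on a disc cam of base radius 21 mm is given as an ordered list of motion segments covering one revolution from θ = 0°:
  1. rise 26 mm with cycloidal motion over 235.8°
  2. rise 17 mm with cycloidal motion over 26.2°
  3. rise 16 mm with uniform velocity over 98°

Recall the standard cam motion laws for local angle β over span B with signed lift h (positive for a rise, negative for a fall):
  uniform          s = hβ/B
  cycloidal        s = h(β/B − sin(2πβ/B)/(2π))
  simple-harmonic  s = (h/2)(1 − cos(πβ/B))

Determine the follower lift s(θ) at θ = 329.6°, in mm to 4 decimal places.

seg 1 [0°–235.8°] cycloidal, h=26: full span → s += 26 → s = 26.0000
seg 2 [235.8°–262°] cycloidal, h=17: full span → s += 17 → s = 43.0000
seg 3 [262°–360°] uniform, h=16: θ=329.6° here. β=67.6, B=98. 16·67.6/98 = 11.0367 → s = 54.0367

54.0367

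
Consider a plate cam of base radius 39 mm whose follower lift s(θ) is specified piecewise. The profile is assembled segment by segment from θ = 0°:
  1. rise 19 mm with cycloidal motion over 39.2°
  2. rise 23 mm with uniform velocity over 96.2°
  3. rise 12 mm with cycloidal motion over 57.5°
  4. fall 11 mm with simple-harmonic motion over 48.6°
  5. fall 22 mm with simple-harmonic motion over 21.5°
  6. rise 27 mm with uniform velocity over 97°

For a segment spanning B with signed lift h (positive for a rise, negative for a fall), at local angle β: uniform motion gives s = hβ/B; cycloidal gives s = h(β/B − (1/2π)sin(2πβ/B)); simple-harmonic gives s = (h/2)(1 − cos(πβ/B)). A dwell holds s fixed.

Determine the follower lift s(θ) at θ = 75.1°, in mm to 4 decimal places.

seg 1 [0°–39.2°] cycloidal, h=19: full span → s += 19 → s = 19.0000
seg 2 [39.2°–135.4°] uniform, h=23: θ=75.1° here. β=35.9, B=96.2. 23·35.9/96.2 = 8.5832 → s = 27.5832

27.5832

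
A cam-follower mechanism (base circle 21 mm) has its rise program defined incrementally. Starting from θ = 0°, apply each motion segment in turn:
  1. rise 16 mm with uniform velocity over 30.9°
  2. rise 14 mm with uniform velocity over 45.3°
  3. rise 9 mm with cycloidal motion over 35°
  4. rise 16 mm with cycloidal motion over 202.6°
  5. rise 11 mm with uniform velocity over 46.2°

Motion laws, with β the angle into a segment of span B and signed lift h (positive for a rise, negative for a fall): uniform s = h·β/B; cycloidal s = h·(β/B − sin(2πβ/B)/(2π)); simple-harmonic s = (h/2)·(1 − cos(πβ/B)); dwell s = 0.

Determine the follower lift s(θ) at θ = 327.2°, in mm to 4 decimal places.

seg 1 [0°–30.9°] uniform, h=16: full span → s += 16 → s = 16.0000
seg 2 [30.9°–76.2°] uniform, h=14: full span → s += 14 → s = 30.0000
seg 3 [76.2°–111.2°] cycloidal, h=9: full span → s += 9 → s = 39.0000
seg 4 [111.2°–313.8°] cycloidal, h=16: full span → s += 16 → s = 55.0000
seg 5 [313.8°–360°] uniform, h=11: θ=327.2° here. β=13.4, B=46.2. 11·13.4/46.2 = 3.1905 → s = 58.1905

58.1905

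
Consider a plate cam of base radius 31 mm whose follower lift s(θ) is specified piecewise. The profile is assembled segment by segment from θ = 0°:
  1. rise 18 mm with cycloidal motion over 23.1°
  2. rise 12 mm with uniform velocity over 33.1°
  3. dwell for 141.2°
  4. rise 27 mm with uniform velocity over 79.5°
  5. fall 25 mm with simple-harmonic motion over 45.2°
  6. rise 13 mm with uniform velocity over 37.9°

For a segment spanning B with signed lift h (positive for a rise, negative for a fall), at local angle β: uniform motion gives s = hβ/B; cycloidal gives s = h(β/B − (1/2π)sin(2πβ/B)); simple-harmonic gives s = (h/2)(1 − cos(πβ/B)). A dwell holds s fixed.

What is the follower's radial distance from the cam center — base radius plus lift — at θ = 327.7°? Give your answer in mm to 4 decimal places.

seg 1 [0°–23.1°] cycloidal, h=18: full span → s += 18 → s = 18.0000
seg 2 [23.1°–56.2°] uniform, h=12: full span → s += 12 → s = 30.0000
seg 3 [56.2°–197.4°] dwell: s stays 30.0000
seg 4 [197.4°–276.9°] uniform, h=27: full span → s += 27 → s = 57.0000
seg 5 [276.9°–322.1°] simple-harmonic, h=-25: full span → s += -25 → s = 32.0000
seg 6 [322.1°–360°] uniform, h=13: θ=327.7° here. β=5.6, B=37.9. 13·5.6/37.9 = 1.9208 → s = 33.9208
radial distance = base radius + s = 31 + 33.9208 = 64.9208

64.9208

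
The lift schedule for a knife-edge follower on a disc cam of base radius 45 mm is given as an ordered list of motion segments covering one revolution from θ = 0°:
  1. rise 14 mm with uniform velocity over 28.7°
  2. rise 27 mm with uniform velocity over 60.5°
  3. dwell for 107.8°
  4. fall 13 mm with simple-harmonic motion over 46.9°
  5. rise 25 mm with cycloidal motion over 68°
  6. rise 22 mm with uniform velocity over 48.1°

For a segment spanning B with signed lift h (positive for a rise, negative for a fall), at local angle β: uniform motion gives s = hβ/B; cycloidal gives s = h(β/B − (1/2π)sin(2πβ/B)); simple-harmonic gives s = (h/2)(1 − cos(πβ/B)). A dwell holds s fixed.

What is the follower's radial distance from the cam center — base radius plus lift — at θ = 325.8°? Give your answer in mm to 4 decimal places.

seg 1 [0°–28.7°] uniform, h=14: full span → s += 14 → s = 14.0000
seg 2 [28.7°–89.2°] uniform, h=27: full span → s += 27 → s = 41.0000
seg 3 [89.2°–197°] dwell: s stays 41.0000
seg 4 [197°–243.9°] simple-harmonic, h=-13: full span → s += -13 → s = 28.0000
seg 5 [243.9°–311.9°] cycloidal, h=25: full span → s += 25 → s = 53.0000
seg 6 [311.9°–360°] uniform, h=22: θ=325.8° here. β=13.9, B=48.1. 22·13.9/48.1 = 6.3576 → s = 59.3576
radial distance = base radius + s = 45 + 59.3576 = 104.3576

104.3576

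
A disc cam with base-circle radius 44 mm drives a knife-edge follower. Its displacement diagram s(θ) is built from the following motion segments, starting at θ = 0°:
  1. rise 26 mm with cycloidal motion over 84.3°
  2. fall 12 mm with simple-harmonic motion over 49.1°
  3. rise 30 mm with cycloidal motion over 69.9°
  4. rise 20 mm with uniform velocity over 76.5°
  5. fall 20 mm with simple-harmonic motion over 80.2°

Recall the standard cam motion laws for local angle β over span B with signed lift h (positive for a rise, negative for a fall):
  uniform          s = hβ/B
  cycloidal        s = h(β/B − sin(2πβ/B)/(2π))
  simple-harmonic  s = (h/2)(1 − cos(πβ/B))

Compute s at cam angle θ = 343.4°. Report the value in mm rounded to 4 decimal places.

seg 1 [0°–84.3°] cycloidal, h=26: full span → s += 26 → s = 26.0000
seg 2 [84.3°–133.4°] simple-harmonic, h=-12: full span → s += -12 → s = 14.0000
seg 3 [133.4°–203.3°] cycloidal, h=30: full span → s += 30 → s = 44.0000
seg 4 [203.3°–279.8°] uniform, h=20: full span → s += 20 → s = 64.0000
seg 5 [279.8°–360°] simple-harmonic, h=-20: θ=343.4° here. β=63.6, B=80.2. -20/2·(1 − cos(π·0.7930)) = -17.9593 → s = 46.0407

46.0407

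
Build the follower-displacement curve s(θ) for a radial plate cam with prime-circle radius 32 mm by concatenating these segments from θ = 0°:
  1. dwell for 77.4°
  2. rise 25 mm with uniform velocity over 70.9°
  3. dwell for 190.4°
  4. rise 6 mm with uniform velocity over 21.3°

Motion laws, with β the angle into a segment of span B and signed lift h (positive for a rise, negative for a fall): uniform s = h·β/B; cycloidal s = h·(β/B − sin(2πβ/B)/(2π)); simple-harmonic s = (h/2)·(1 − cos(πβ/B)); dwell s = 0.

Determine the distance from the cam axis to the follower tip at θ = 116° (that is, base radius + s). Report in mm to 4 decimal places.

seg 1 [0°–77.4°] dwell: s stays 0.0000
seg 2 [77.4°–148.3°] uniform, h=25: θ=116° here. β=38.6, B=70.9. 25·38.6/70.9 = 13.6107 → s = 13.6107
radial distance = base radius + s = 32 + 13.6107 = 45.6107

45.6107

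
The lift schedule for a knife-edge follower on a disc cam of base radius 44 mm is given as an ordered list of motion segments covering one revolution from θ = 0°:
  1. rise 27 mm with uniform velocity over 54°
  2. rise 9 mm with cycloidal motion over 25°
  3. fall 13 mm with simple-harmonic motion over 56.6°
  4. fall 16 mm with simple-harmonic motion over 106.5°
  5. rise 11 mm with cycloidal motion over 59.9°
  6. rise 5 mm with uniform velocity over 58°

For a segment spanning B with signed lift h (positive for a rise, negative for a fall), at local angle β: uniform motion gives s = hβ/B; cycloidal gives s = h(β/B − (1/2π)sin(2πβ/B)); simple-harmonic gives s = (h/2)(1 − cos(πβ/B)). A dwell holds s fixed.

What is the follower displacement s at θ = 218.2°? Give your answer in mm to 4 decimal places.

seg 1 [0°–54°] uniform, h=27: full span → s += 27 → s = 27.0000
seg 2 [54°–79°] cycloidal, h=9: full span → s += 9 → s = 36.0000
seg 3 [79°–135.6°] simple-harmonic, h=-13: full span → s += -13 → s = 23.0000
seg 4 [135.6°–242.1°] simple-harmonic, h=-16: θ=218.2° here. β=82.6, B=106.5. -16/2·(1 − cos(π·0.7756)) = -14.0928 → s = 8.9072

8.9072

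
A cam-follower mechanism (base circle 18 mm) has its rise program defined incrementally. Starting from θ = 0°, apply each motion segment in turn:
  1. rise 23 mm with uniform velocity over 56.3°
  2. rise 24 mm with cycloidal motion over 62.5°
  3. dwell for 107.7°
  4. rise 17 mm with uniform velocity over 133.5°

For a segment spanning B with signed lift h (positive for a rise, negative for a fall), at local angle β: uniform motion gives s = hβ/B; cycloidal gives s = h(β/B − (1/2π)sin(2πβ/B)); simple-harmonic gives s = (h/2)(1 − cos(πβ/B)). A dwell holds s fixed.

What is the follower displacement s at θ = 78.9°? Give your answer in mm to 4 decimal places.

seg 1 [0°–56.3°] uniform, h=23: full span → s += 23 → s = 23.0000
seg 2 [56.3°–118.8°] cycloidal, h=24: θ=78.9° here. β=22.6, B=62.5. 24·(0.3616 − sin(2π·0.3616)/(2π)) = 5.7599 → s = 28.7599

28.7599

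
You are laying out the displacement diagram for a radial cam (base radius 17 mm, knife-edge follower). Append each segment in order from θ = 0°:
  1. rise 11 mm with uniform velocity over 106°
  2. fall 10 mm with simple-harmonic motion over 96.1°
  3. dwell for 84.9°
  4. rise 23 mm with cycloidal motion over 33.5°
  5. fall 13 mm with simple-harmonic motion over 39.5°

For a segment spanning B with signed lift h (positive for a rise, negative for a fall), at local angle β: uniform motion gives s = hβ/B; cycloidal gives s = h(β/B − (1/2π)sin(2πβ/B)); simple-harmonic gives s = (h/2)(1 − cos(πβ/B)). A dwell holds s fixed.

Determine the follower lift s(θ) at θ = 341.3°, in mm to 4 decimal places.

seg 1 [0°–106°] uniform, h=11: full span → s += 11 → s = 11.0000
seg 2 [106°–202.1°] simple-harmonic, h=-10: full span → s += -10 → s = 1.0000
seg 3 [202.1°–287°] dwell: s stays 1.0000
seg 4 [287°–320.5°] cycloidal, h=23: full span → s += 23 → s = 24.0000
seg 5 [320.5°–360°] simple-harmonic, h=-13: θ=341.3° here. β=20.8, B=39.5. -13/2·(1 − cos(π·0.5266)) = -7.0422 → s = 16.9578

16.9578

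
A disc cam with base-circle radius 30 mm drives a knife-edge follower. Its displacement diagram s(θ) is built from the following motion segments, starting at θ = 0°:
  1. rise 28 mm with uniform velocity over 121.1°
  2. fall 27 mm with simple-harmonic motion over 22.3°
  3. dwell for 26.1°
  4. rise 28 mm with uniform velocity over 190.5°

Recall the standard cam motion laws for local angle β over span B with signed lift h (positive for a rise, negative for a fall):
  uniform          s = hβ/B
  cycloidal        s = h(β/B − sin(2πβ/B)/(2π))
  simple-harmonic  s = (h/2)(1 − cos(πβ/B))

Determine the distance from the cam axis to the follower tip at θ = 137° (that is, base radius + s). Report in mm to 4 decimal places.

seg 1 [0°–121.1°] uniform, h=28: full span → s += 28 → s = 28.0000
seg 2 [121.1°–143.4°] simple-harmonic, h=-27: θ=137° here. β=15.9, B=22.3. -27/2·(1 − cos(π·0.7130)) = -21.8746 → s = 6.1254
radial distance = base radius + s = 30 + 6.1254 = 36.1254

36.1254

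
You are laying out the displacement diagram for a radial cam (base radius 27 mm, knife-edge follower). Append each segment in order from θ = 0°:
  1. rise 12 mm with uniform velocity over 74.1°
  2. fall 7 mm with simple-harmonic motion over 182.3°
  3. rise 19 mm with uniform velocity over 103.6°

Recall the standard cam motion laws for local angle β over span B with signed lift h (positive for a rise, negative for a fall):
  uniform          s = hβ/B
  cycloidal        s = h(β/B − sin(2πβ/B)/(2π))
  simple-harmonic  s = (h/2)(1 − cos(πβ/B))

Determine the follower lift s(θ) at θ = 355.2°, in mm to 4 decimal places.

seg 1 [0°–74.1°] uniform, h=12: full span → s += 12 → s = 12.0000
seg 2 [74.1°–256.4°] simple-harmonic, h=-7: full span → s += -7 → s = 5.0000
seg 3 [256.4°–360°] uniform, h=19: θ=355.2° here. β=98.8, B=103.6. 19·98.8/103.6 = 18.1197 → s = 23.1197

23.1197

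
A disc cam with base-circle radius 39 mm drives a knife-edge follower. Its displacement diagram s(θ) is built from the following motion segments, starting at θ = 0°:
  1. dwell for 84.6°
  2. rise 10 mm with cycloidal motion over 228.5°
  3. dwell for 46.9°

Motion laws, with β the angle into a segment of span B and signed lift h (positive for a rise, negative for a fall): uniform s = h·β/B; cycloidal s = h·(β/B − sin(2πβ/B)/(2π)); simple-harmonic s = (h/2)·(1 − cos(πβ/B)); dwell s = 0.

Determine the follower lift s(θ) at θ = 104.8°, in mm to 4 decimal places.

seg 1 [0°–84.6°] dwell: s stays 0.0000
seg 2 [84.6°–313.1°] cycloidal, h=10: θ=104.8° here. β=20.2, B=228.5. 10·(0.0884 − sin(2π·0.0884)/(2π)) = 0.0448 → s = 0.0448

0.0448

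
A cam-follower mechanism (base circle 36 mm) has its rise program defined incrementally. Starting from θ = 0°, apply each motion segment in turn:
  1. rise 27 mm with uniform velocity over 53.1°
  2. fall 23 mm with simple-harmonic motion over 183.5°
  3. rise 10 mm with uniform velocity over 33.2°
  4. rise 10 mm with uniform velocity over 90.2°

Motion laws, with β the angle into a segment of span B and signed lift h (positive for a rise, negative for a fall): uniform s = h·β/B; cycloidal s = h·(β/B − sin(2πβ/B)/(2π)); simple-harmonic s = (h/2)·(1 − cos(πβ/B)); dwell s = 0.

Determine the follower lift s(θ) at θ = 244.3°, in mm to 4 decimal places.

seg 1 [0°–53.1°] uniform, h=27: full span → s += 27 → s = 27.0000
seg 2 [53.1°–236.6°] simple-harmonic, h=-23: full span → s += -23 → s = 4.0000
seg 3 [236.6°–269.8°] uniform, h=10: θ=244.3° here. β=7.7, B=33.2. 10·7.7/33.2 = 2.3193 → s = 6.3193

6.3193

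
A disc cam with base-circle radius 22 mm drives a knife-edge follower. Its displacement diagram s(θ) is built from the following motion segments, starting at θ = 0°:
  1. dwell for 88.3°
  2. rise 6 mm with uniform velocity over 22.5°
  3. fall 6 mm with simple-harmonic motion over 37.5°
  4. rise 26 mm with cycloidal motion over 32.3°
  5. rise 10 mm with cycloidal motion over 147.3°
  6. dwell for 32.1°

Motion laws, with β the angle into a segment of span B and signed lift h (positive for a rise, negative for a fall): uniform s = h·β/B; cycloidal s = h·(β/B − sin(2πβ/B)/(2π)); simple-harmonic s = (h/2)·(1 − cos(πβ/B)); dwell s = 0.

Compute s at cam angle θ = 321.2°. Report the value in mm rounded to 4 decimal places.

seg 1 [0°–88.3°] dwell: s stays 0.0000
seg 2 [88.3°–110.8°] uniform, h=6: full span → s += 6 → s = 6.0000
seg 3 [110.8°–148.3°] simple-harmonic, h=-6: full span → s += -6 → s = 0.0000
seg 4 [148.3°–180.6°] cycloidal, h=26: full span → s += 26 → s = 26.0000
seg 5 [180.6°–327.9°] cycloidal, h=10: θ=321.2° here. β=140.6, B=147.3. 10·(0.9545 − sin(2π·0.9545)/(2π)) = 9.9938 → s = 35.9938

35.9938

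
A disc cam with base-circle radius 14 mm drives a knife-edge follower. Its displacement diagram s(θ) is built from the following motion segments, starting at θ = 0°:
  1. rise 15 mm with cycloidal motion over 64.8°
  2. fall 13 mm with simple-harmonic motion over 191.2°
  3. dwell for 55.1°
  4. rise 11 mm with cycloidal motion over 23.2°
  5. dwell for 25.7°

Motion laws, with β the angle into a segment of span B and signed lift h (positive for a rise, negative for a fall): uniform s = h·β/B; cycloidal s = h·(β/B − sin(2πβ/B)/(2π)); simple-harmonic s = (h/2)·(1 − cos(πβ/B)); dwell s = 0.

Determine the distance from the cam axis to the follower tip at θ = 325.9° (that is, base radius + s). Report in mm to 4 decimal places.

seg 1 [0°–64.8°] cycloidal, h=15: full span → s += 15 → s = 15.0000
seg 2 [64.8°–256°] simple-harmonic, h=-13: full span → s += -13 → s = 2.0000
seg 3 [256°–311.1°] dwell: s stays 2.0000
seg 4 [311.1°–334.3°] cycloidal, h=11: θ=325.9° here. β=14.8, B=23.2. 11·(0.6379 − sin(2π·0.6379)/(2π)) = 8.3516 → s = 10.3516
radial distance = base radius + s = 14 + 10.3516 = 24.3516

24.3516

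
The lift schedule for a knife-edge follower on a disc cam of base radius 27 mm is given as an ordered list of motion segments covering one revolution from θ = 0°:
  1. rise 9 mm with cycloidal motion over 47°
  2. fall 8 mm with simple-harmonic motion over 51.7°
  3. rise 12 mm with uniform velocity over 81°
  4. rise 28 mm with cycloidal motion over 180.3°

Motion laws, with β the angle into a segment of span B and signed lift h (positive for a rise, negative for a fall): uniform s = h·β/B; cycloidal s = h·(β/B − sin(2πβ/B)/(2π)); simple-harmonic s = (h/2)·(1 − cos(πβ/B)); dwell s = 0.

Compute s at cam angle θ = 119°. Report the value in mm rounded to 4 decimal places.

seg 1 [0°–47°] cycloidal, h=9: full span → s += 9 → s = 9.0000
seg 2 [47°–98.7°] simple-harmonic, h=-8: full span → s += -8 → s = 1.0000
seg 3 [98.7°–179.7°] uniform, h=12: θ=119° here. β=20.3, B=81. 12·20.3/81 = 3.0074 → s = 4.0074

4.0074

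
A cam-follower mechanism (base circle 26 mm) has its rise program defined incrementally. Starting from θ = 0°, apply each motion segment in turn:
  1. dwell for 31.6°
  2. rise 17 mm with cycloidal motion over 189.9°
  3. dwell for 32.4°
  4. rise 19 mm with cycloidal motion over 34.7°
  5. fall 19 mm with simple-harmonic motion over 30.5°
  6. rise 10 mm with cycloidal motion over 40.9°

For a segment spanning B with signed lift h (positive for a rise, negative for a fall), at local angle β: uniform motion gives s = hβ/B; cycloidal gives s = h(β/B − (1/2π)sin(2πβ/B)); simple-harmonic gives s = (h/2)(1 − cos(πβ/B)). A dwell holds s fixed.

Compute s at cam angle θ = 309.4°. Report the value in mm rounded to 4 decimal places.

seg 1 [0°–31.6°] dwell: s stays 0.0000
seg 2 [31.6°–221.5°] cycloidal, h=17: full span → s += 17 → s = 17.0000
seg 3 [221.5°–253.9°] dwell: s stays 17.0000
seg 4 [253.9°–288.6°] cycloidal, h=19: full span → s += 19 → s = 36.0000
seg 5 [288.6°–319.1°] simple-harmonic, h=-19: θ=309.4° here. β=20.8, B=30.5. -19/2·(1 − cos(π·0.6820)) = -14.6398 → s = 21.3602

21.3602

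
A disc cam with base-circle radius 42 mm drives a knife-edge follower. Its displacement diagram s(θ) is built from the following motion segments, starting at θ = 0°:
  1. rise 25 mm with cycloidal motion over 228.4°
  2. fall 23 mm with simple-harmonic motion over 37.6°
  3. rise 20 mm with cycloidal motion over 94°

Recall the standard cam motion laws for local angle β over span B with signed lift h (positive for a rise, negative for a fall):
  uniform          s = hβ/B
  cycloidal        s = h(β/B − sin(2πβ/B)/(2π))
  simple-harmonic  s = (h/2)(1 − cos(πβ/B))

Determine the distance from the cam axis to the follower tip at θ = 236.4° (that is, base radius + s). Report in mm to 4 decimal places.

seg 1 [0°–228.4°] cycloidal, h=25: full span → s += 25 → s = 25.0000
seg 2 [228.4°–266°] simple-harmonic, h=-23: θ=236.4° here. β=8, B=37.6. -23/2·(1 − cos(π·0.2128)) = -2.4748 → s = 22.5252
radial distance = base radius + s = 42 + 22.5252 = 64.5252

64.5252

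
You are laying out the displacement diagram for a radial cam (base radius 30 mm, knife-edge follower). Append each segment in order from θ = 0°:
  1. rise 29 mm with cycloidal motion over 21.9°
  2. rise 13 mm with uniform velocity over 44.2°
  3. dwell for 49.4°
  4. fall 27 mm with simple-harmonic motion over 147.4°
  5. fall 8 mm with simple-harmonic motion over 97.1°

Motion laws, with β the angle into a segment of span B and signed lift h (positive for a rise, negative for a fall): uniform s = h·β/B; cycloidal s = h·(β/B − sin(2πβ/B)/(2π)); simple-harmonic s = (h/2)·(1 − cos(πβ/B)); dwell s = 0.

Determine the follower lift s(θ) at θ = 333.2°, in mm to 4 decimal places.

seg 1 [0°–21.9°] cycloidal, h=29: full span → s += 29 → s = 29.0000
seg 2 [21.9°–66.1°] uniform, h=13: full span → s += 13 → s = 42.0000
seg 3 [66.1°–115.5°] dwell: s stays 42.0000
seg 4 [115.5°–262.9°] simple-harmonic, h=-27: full span → s += -27 → s = 15.0000
seg 5 [262.9°–360°] simple-harmonic, h=-8: θ=333.2° here. β=70.3, B=97.1. -8/2·(1 − cos(π·0.7240)) = -6.5882 → s = 8.4118

8.4118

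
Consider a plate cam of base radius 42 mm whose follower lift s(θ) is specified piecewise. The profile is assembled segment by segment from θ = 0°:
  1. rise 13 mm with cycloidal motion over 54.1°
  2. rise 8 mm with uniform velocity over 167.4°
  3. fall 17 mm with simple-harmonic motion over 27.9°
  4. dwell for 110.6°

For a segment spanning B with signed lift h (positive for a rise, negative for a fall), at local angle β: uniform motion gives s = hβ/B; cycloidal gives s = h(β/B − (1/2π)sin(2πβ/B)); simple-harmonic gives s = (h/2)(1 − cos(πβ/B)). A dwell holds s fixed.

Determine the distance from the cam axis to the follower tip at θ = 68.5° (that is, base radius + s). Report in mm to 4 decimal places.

seg 1 [0°–54.1°] cycloidal, h=13: full span → s += 13 → s = 13.0000
seg 2 [54.1°–221.5°] uniform, h=8: θ=68.5° here. β=14.4, B=167.4. 8·14.4/167.4 = 0.6882 → s = 13.6882
radial distance = base radius + s = 42 + 13.6882 = 55.6882

55.6882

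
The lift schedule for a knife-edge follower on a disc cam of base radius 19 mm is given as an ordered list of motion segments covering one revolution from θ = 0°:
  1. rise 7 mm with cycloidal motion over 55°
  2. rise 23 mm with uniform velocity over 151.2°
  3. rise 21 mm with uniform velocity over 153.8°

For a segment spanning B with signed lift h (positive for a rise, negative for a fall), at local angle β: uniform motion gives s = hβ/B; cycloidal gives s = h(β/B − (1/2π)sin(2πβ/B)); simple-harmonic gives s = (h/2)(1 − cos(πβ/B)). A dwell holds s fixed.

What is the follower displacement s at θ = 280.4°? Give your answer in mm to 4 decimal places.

seg 1 [0°–55°] cycloidal, h=7: full span → s += 7 → s = 7.0000
seg 2 [55°–206.2°] uniform, h=23: full span → s += 23 → s = 30.0000
seg 3 [206.2°–360°] uniform, h=21: θ=280.4° here. β=74.2, B=153.8. 21·74.2/153.8 = 10.1313 → s = 40.1313

40.1313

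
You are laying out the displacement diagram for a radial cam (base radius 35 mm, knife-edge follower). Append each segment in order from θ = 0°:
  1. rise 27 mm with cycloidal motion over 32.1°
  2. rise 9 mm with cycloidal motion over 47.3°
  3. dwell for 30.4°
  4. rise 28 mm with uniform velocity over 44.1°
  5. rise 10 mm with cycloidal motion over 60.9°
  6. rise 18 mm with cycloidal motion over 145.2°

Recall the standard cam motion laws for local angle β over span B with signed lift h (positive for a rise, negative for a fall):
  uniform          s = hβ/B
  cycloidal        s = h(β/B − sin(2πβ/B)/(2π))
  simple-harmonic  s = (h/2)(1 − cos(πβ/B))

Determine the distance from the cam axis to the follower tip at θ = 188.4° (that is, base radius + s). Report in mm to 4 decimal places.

seg 1 [0°–32.1°] cycloidal, h=27: full span → s += 27 → s = 27.0000
seg 2 [32.1°–79.4°] cycloidal, h=9: full span → s += 9 → s = 36.0000
seg 3 [79.4°–109.8°] dwell: s stays 36.0000
seg 4 [109.8°–153.9°] uniform, h=28: full span → s += 28 → s = 64.0000
seg 5 [153.9°–214.8°] cycloidal, h=10: θ=188.4° here. β=34.5, B=60.9. 10·(0.5665 − sin(2π·0.5665)/(2π)) = 6.3109 → s = 70.3109
radial distance = base radius + s = 35 + 70.3109 = 105.3109

105.3109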